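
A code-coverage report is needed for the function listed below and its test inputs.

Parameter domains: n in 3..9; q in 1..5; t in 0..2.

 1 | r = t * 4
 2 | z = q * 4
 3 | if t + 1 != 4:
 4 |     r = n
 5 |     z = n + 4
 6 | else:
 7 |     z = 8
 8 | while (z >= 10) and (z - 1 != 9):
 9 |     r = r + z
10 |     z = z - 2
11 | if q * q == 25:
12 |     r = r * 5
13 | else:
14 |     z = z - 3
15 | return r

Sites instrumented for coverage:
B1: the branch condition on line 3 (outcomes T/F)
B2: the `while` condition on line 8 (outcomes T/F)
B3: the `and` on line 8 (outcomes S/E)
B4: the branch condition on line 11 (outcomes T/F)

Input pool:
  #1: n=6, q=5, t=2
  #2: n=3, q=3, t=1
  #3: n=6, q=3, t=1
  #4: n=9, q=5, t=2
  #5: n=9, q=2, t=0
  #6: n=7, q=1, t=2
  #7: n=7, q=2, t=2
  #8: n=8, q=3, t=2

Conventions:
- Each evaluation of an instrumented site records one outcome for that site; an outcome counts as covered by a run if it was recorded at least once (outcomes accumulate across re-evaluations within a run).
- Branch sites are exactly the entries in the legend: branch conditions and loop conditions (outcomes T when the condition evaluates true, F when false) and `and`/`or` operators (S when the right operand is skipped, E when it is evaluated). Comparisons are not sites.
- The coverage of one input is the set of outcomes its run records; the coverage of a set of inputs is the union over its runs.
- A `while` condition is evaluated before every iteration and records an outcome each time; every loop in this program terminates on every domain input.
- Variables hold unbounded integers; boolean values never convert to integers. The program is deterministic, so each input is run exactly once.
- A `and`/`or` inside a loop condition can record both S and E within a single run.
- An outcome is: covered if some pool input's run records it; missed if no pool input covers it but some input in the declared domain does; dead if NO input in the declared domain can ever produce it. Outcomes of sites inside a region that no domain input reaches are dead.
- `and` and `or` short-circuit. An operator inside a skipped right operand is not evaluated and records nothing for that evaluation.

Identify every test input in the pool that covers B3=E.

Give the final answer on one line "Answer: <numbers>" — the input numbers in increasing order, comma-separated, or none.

input #1 (n=6, q=5, t=2): hits B3=E
input #2 (n=3, q=3, t=1): never hits B3=E
input #3 (n=6, q=3, t=1): hits B3=E
input #4 (n=9, q=5, t=2): hits B3=E
input #5 (n=9, q=2, t=0): hits B3=E
input #6 (n=7, q=1, t=2): hits B3=E
input #7 (n=7, q=2, t=2): hits B3=E
input #8 (n=8, q=3, t=2): hits B3=E

Answer: 1, 3, 4, 5, 6, 7, 8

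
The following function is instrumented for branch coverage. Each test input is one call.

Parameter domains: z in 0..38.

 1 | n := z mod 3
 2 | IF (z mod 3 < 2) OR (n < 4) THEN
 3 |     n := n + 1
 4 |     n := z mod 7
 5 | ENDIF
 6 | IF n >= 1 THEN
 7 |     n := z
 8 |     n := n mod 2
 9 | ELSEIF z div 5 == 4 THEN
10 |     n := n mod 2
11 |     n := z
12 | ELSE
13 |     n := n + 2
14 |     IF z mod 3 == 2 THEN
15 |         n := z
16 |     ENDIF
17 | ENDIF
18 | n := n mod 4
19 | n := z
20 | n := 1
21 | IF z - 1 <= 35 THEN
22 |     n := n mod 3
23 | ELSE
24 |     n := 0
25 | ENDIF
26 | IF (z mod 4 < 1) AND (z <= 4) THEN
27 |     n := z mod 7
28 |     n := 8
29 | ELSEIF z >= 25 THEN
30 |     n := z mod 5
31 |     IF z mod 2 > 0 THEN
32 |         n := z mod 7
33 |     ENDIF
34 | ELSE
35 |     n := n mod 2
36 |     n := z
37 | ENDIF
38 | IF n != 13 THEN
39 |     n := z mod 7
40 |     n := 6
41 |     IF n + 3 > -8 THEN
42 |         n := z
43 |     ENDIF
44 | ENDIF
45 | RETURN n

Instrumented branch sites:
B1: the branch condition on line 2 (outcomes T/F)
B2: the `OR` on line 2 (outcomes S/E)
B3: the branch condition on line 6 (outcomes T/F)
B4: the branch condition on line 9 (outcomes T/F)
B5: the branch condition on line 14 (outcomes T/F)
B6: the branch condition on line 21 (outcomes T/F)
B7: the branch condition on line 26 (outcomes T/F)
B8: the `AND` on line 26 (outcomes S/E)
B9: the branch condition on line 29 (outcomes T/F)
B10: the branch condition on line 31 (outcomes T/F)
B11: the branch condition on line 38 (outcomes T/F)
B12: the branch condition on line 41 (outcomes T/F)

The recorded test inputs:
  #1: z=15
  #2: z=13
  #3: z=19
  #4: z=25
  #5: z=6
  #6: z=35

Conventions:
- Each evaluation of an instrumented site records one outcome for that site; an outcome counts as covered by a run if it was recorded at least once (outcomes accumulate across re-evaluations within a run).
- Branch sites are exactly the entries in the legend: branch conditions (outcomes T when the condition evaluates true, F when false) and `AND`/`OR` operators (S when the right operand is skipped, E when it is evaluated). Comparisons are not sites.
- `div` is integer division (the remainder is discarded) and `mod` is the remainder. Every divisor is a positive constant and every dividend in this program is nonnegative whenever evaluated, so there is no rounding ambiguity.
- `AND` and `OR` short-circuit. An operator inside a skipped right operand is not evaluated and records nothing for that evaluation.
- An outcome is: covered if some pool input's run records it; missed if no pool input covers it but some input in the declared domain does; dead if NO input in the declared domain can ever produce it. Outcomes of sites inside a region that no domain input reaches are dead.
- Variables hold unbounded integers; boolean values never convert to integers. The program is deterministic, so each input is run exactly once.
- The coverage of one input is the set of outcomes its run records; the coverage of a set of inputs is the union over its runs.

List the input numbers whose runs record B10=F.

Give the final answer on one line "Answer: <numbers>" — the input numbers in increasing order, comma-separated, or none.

input #1 (z=15): misses B10=F
input #2 (z=13): misses B10=F
input #3 (z=19): misses B10=F
input #4 (z=25): misses B10=F
input #5 (z=6): misses B10=F
input #6 (z=35): misses B10=F

Answer: none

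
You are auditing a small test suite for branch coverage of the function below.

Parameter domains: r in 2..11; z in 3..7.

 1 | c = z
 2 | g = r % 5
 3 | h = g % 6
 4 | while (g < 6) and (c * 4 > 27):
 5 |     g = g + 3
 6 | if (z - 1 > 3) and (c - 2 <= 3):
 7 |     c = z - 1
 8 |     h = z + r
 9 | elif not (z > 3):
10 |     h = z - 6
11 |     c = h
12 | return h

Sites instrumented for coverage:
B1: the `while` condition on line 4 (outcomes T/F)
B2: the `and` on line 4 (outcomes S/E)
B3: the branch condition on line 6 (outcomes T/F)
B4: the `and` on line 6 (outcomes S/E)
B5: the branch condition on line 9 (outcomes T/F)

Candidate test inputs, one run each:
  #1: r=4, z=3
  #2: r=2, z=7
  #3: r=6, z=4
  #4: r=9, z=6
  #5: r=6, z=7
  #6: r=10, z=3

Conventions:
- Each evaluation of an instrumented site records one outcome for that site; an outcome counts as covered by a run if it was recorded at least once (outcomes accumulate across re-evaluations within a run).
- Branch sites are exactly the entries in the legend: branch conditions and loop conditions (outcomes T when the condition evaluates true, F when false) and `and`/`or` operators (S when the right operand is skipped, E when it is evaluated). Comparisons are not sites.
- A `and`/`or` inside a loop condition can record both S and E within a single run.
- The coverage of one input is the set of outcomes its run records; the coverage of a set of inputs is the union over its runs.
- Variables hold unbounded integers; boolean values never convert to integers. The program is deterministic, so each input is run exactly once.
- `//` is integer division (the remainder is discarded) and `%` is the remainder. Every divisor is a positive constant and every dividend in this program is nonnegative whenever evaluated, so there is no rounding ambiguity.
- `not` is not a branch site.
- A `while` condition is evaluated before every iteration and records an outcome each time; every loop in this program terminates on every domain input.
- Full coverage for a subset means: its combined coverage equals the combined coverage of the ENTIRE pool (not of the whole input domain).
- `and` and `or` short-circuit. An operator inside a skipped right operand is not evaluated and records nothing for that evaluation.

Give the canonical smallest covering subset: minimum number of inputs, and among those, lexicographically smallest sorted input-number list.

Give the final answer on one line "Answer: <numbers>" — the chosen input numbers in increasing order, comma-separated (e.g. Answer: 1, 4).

run #1 (r=4, z=3) records B1=F, B2=E, B3=F, B4=S, B5=T
run #2 (r=2, z=7) records B1=T, B1=F, B2=S, B2=E, B3=F, B4=E, B5=F
run #3 (r=6, z=4) records B1=F, B2=E, B3=F, B4=S, B5=F
run #4 (r=9, z=6) records B1=F, B2=E, B3=F, B4=E, B5=F
run #5 (r=6, z=7) records B1=T, B1=F, B2=S, B2=E, B3=F, B4=E, B5=F
run #6 (r=10, z=3) records B1=F, B2=E, B3=F, B4=S, B5=T
pool-wide coverage (9 outcomes): B1=T, B1=F, B2=S, B2=E, B3=F, B4=S, B4=E, B5=T, B5=F
every size-1 subset falls short of the 9 outcomes (best: 7/9)
the canonical winner is {1, 2}: size 2, full 9-outcome coverage, earliest index list among size-2 covers

Answer: 1, 2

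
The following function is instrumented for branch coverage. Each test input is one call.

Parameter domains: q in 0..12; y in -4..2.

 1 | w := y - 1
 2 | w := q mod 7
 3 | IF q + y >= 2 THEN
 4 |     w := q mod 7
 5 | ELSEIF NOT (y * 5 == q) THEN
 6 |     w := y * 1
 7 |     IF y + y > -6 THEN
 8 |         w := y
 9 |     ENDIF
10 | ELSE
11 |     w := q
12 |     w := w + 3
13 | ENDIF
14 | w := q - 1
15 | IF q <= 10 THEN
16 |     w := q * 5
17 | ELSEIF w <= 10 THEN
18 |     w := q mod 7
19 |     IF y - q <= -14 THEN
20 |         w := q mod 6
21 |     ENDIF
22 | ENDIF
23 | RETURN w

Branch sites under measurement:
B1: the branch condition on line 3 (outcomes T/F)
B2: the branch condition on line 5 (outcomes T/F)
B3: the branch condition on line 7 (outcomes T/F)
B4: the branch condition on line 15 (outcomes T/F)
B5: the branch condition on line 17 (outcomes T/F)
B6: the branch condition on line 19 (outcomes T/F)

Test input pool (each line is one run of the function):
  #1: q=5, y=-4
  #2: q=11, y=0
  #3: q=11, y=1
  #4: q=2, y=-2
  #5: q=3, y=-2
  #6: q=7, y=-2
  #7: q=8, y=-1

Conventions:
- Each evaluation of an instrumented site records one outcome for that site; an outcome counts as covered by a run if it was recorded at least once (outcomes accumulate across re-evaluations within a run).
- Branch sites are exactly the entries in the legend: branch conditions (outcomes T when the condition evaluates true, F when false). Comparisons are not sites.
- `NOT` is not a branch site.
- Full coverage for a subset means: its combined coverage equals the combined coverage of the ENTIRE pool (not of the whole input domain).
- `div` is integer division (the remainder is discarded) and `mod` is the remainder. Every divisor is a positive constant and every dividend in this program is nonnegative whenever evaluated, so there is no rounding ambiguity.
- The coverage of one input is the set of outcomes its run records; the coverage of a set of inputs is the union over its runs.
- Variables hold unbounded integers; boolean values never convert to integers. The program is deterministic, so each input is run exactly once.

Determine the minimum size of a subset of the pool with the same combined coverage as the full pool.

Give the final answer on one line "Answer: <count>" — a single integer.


#1 (q=5, y=-4) -> covered: B1=F, B2=T, B3=F, B4=T
#2 (q=11, y=0) -> covered: B1=T, B4=F, B5=T, B6=F
#3 (q=11, y=1) -> covered: B1=T, B4=F, B5=T, B6=F
#4 (q=2, y=-2) -> covered: B1=F, B2=T, B3=T, B4=T
#5 (q=3, y=-2) -> covered: B1=F, B2=T, B3=T, B4=T
#6 (q=7, y=-2) -> covered: B1=T, B4=T
#7 (q=8, y=-1) -> covered: B1=T, B4=T
the full pool covers 9 outcomes: B1=T, B1=F, B2=T, B3=T, B3=F, B4=T, B4=F, B5=T, B6=F
every size-1 subset falls short of the 9 outcomes (best: 4/9)
every size-2 subset falls short of the 9 outcomes (best: 8/9)
size 3: inputs {1, 2, 4} cover all 9 outcomes, and no lexicographically smaller subset of this size does
Answer: 3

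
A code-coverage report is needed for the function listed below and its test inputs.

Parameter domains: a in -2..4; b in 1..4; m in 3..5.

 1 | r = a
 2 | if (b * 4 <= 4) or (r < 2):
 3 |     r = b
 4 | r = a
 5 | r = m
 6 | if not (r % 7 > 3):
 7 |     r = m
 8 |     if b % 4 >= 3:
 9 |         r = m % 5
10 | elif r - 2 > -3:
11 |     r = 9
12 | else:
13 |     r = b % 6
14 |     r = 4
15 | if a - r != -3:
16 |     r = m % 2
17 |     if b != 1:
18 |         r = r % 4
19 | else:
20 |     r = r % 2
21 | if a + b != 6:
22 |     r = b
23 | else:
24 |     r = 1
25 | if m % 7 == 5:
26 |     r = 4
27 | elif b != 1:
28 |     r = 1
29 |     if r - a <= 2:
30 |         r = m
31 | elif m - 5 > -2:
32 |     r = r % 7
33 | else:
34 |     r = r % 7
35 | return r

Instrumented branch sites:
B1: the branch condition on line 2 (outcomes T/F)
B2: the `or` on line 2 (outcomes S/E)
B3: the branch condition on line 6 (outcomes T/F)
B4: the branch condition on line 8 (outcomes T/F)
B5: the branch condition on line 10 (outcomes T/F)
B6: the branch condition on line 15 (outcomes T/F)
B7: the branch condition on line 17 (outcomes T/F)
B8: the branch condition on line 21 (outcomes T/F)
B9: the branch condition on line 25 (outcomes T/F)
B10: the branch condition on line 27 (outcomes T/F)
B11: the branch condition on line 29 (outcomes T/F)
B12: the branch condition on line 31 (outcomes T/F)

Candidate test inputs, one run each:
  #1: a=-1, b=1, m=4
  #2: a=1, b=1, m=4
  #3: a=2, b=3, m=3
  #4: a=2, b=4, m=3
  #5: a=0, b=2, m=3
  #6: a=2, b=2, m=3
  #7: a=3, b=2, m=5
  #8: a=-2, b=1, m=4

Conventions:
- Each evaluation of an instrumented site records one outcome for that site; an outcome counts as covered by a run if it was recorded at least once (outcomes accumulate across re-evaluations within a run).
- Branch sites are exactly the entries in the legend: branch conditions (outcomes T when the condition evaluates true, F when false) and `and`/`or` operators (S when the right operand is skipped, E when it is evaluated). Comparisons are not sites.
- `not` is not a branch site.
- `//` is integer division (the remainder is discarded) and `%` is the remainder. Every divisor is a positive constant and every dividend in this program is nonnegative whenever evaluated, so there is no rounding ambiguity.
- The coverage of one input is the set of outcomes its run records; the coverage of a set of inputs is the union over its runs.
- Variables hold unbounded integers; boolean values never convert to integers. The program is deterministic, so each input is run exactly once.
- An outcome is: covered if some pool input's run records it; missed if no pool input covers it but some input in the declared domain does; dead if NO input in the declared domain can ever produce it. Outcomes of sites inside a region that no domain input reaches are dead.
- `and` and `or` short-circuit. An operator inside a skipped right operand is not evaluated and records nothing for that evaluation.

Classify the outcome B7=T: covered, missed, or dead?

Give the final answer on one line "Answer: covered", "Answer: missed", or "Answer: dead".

B7=T is recorded by pool input(s) 3, 4, 6, 7 -> covered

Answer: covered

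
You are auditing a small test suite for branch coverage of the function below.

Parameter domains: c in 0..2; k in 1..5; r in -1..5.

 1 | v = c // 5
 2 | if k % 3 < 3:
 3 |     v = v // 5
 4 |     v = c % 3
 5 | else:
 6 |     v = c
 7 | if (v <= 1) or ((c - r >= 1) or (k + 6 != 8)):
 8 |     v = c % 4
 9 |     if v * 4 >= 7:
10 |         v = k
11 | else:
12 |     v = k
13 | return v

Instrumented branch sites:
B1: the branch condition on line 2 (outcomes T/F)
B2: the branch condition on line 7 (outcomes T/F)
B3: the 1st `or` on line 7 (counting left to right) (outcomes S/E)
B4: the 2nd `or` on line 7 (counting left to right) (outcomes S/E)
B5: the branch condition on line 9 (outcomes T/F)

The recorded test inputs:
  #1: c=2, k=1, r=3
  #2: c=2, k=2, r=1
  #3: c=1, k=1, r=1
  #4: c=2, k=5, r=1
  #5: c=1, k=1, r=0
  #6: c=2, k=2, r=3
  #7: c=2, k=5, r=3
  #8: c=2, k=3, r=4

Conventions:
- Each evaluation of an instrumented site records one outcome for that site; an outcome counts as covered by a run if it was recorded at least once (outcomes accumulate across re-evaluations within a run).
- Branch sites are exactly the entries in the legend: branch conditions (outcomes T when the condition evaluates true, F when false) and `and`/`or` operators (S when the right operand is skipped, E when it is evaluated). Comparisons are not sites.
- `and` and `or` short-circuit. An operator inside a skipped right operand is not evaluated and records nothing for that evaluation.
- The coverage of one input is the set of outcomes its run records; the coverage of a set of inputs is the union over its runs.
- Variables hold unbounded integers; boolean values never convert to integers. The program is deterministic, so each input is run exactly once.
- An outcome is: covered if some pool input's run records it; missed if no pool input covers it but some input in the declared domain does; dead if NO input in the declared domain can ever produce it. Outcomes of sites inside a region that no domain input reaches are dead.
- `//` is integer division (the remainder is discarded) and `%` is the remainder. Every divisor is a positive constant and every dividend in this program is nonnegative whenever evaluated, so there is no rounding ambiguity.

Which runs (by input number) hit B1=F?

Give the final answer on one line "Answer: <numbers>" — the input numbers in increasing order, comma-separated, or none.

input #1 (c=2, k=1, r=3): does not produce B1=F
input #2 (c=2, k=2, r=1): does not produce B1=F
input #3 (c=1, k=1, r=1): does not produce B1=F
input #4 (c=2, k=5, r=1): does not produce B1=F
input #5 (c=1, k=1, r=0): does not produce B1=F
input #6 (c=2, k=2, r=3): does not produce B1=F
input #7 (c=2, k=5, r=3): does not produce B1=F
input #8 (c=2, k=3, r=4): does not produce B1=F

Answer: none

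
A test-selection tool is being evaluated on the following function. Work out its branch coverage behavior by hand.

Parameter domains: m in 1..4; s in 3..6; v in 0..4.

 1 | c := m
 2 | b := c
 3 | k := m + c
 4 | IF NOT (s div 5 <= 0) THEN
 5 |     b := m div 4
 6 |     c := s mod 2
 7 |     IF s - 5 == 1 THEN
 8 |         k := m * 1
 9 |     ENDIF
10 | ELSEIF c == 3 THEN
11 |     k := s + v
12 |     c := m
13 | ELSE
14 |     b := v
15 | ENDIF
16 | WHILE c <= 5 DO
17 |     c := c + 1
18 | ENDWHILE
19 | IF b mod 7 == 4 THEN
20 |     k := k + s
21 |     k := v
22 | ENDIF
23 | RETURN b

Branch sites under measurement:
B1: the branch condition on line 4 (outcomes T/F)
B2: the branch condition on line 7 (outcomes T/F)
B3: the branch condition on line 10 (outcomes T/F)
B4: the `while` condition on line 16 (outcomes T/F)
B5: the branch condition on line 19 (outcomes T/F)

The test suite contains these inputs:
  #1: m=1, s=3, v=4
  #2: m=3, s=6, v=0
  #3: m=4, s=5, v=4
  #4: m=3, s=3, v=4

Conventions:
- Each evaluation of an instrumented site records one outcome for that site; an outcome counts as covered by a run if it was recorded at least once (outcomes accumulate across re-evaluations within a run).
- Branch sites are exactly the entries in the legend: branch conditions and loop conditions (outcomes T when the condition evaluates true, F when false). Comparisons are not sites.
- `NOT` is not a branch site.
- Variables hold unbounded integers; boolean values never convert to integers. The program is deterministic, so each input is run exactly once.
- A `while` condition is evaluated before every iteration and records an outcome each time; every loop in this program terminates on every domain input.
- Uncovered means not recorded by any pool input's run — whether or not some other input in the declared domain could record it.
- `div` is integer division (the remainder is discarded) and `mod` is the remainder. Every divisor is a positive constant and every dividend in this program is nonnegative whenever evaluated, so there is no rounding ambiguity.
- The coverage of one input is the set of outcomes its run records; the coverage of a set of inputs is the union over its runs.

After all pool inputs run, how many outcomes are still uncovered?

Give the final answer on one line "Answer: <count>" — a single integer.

input #1 (m=1, s=3, v=4): covers B1=F, B3=F, B4=T, B4=F, B5=T
input #2 (m=3, s=6, v=0): covers B1=T, B2=T, B4=T, B4=F, B5=F
input #3 (m=4, s=5, v=4): covers B1=T, B2=F, B4=T, B4=F, B5=F
input #4 (m=3, s=3, v=4): covers B1=F, B3=T, B4=T, B4=F, B5=F
union over the pool: B1=T, B1=F, B2=T, B2=F, B3=T, B3=F, B4=T, B4=F, B5=T, B5=F
uncovered (0 of 10): none

Answer: 0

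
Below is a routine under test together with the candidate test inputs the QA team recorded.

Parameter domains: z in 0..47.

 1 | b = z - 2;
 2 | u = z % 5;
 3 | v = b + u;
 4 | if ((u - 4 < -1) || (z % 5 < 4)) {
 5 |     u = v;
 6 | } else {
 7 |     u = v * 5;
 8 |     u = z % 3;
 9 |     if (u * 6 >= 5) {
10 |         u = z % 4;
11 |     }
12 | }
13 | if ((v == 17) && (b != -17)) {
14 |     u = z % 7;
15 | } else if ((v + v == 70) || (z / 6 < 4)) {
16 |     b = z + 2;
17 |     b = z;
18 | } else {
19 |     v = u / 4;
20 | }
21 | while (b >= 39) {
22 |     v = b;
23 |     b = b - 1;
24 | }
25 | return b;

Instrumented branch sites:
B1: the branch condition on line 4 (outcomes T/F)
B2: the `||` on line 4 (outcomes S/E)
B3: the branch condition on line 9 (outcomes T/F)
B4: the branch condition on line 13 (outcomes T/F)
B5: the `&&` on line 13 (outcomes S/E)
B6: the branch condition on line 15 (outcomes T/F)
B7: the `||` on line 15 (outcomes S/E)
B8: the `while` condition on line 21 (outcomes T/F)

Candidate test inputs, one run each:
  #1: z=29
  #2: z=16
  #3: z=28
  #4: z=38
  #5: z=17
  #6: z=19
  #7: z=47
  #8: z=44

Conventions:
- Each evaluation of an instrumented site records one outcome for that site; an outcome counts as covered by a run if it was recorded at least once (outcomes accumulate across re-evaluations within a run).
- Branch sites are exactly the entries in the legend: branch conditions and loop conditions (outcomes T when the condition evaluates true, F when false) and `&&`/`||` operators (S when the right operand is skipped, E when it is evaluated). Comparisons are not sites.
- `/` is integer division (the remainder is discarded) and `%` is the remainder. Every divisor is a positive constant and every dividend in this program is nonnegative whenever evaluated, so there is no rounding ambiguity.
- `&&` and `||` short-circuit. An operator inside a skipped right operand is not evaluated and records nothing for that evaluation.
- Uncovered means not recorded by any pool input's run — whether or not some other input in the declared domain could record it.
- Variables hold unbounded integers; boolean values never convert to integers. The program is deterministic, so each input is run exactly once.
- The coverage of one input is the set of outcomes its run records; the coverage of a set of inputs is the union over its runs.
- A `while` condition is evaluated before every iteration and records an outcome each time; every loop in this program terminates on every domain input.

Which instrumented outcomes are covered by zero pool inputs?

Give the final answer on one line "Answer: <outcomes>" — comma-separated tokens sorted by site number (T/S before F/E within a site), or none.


input #1, z=29: events B2->E, B1->F, B3->T, B5->S, B4->F, B7->E, B6->F, B8->F; outcomes B1=F, B2=E, B3=T, B4=F, B5=S, B6=F, B7=E, B8=F
input #2, z=16: events B2->S, B1->T, B5->S, B4->F, B7->E, B6->T, B8->F; outcomes B1=T, B2=S, B4=F, B5=S, B6=T, B7=E, B8=F
input #3, z=28: events B2->E, B1->T, B5->S, B4->F, B7->E, B6->F, B8->F; outcomes B1=T, B2=E, B4=F, B5=S, B6=F, B7=E, B8=F
input #4, z=38: events B2->E, B1->T, B5->S, B4->F, B7->E, B6->F, B8->F; outcomes B1=T, B2=E, B4=F, B5=S, B6=F, B7=E, B8=F
input #5, z=17: events B2->S, B1->T, B5->E, B4->T, B8->F; outcomes B1=T, B2=S, B4=T, B5=E, B8=F
input #6, z=19: events B2->E, B1->F, B3->T, B5->S, B4->F, B7->E, B6->T, B8->F; outcomes B1=F, B2=E, B3=T, B4=F, B5=S, B6=T, B7=E, B8=F
input #7, z=47: events B2->S, B1->T, B5->S, B4->F, B7->E, B6->F, B8->T, B8->T, B8->T, B8->T, B8->T, B8->T, B8->T, B8->F; outcomes B1=T, B2=S, B4=F, B5=S, B6=F, B7=E, B8=T, B8=F
input #8, z=44: events B2->E, B1->F, B3->T, B5->S, B4->F, B7->E, B6->F, B8->T, B8->T, B8->T, B8->T, B8->F; outcomes B1=F, B2=E, B3=T, B4=F, B5=S, B6=F, B7=E, B8=T, B8=F
union over the pool: B1=T, B1=F, B2=S, B2=E, B3=T, B4=T, B4=F, B5=S, B5=E, B6=T, B6=F, B7=E, B8=T, B8=F
uncovered (2 of 16): B3=F, B7=S
Answer: B3=F, B7=S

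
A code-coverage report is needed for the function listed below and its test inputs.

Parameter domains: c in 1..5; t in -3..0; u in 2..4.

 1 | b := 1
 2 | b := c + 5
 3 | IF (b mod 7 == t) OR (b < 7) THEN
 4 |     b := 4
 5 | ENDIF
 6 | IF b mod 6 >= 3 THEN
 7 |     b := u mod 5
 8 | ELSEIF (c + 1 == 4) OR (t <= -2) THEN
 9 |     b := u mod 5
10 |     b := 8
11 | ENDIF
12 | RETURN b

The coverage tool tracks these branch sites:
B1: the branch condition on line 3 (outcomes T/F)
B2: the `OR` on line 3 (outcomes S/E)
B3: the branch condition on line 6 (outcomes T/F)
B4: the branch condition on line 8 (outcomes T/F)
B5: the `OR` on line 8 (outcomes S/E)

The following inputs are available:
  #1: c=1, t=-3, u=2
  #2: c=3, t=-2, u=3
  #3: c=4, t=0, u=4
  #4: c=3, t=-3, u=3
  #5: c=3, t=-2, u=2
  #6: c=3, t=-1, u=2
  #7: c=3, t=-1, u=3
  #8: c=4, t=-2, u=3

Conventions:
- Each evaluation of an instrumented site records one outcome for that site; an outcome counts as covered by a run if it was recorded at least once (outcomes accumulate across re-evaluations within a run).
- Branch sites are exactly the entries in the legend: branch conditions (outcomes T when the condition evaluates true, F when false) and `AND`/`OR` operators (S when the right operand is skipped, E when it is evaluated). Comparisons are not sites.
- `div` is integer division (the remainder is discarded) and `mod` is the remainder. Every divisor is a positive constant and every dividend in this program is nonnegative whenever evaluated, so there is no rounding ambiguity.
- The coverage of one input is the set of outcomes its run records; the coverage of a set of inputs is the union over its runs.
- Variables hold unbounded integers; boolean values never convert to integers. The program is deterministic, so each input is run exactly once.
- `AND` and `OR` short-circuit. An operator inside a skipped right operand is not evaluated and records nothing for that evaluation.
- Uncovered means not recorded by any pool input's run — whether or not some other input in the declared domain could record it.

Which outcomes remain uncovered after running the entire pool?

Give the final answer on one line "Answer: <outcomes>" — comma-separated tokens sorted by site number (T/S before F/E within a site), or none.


run #1 (c=1, t=-3, u=2) runs B2->E, B1->T, B3->T; records B1=T, B2=E, B3=T
run #2 (c=3, t=-2, u=3) runs B2->E, B1->F, B3->F, B5->S, B4->T; records B1=F, B2=E, B3=F, B4=T, B5=S
run #3 (c=4, t=0, u=4) runs B2->E, B1->F, B3->T; records B1=F, B2=E, B3=T
run #4 (c=3, t=-3, u=3) runs B2->E, B1->F, B3->F, B5->S, B4->T; records B1=F, B2=E, B3=F, B4=T, B5=S
run #5 (c=3, t=-2, u=2) runs B2->E, B1->F, B3->F, B5->S, B4->T; records B1=F, B2=E, B3=F, B4=T, B5=S
run #6 (c=3, t=-1, u=2) runs B2->E, B1->F, B3->F, B5->S, B4->T; records B1=F, B2=E, B3=F, B4=T, B5=S
run #7 (c=3, t=-1, u=3) runs B2->E, B1->F, B3->F, B5->S, B4->T; records B1=F, B2=E, B3=F, B4=T, B5=S
run #8 (c=4, t=-2, u=3) runs B2->E, B1->F, B3->T; records B1=F, B2=E, B3=T
union over the pool: B1=T, B1=F, B2=E, B3=T, B3=F, B4=T, B5=S
uncovered (3 of 10): B2=S, B4=F, B5=E
Answer: B2=S, B4=F, B5=E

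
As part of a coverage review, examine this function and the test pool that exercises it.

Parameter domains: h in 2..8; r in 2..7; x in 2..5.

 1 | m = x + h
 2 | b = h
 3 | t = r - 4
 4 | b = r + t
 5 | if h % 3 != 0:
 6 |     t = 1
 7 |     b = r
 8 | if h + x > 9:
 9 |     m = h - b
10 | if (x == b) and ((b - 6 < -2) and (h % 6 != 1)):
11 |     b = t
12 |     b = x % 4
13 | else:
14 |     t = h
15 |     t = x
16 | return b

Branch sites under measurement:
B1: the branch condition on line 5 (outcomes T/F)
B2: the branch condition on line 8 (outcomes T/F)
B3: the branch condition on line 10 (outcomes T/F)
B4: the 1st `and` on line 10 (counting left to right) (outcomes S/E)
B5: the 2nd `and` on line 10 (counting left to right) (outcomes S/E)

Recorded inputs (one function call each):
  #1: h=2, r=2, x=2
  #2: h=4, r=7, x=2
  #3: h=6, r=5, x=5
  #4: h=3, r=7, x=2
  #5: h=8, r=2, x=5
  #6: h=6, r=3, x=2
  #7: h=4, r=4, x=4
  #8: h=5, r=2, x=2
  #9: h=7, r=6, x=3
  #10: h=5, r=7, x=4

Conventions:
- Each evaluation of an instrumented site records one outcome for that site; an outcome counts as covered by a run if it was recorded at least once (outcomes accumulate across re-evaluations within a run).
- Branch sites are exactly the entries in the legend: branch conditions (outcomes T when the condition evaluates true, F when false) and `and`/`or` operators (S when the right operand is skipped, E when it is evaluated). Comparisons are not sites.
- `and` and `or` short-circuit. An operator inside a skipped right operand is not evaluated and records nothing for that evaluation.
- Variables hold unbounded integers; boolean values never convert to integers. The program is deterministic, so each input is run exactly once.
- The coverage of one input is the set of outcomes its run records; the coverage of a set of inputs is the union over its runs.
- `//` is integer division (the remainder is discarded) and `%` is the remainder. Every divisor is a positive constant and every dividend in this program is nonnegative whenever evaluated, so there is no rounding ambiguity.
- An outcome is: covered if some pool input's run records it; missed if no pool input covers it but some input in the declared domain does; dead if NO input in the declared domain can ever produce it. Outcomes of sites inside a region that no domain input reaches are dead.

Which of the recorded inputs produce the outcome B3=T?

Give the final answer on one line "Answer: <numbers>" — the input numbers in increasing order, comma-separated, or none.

input #1 (h=2, r=2, x=2): covers B3=T
input #2 (h=4, r=7, x=2): misses B3=T
input #3 (h=6, r=5, x=5): misses B3=T
input #4 (h=3, r=7, x=2): misses B3=T
input #5 (h=8, r=2, x=5): misses B3=T
input #6 (h=6, r=3, x=2): covers B3=T
input #7 (h=4, r=4, x=4): misses B3=T
input #8 (h=5, r=2, x=2): covers B3=T
input #9 (h=7, r=6, x=3): misses B3=T
input #10 (h=5, r=7, x=4): misses B3=T

Answer: 1, 6, 8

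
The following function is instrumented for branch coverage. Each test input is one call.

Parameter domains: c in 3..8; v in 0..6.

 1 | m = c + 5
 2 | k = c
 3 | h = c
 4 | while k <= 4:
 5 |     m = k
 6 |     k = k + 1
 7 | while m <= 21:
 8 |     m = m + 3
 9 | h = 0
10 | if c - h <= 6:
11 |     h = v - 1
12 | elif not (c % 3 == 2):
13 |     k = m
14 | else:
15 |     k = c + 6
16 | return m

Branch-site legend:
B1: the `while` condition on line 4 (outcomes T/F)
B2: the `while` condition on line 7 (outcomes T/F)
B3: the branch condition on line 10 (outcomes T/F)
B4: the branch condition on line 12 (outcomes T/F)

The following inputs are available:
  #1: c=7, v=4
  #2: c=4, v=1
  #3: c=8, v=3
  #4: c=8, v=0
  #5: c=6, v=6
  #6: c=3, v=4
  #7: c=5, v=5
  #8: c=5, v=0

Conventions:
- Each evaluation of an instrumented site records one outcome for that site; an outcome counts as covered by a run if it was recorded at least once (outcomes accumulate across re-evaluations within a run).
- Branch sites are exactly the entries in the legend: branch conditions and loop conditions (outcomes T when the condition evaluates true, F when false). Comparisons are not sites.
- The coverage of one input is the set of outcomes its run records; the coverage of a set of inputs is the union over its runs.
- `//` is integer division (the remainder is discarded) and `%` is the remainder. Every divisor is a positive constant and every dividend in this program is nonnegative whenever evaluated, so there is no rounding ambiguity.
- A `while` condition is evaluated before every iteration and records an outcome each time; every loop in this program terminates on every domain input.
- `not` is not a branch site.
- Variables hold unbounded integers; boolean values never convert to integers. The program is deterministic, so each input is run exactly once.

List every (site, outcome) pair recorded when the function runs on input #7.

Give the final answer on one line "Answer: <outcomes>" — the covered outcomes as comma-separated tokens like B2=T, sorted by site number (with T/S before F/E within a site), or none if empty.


Simulating input #7 (c=5, v=5) step by step:
  B1->F, B2->T, B2->T, B2->T, B2->T, B2->F, B3->T
distinct outcomes covered: B1=F, B2=T, B2=F, B3=T
Answer: B1=F, B2=T, B2=F, B3=T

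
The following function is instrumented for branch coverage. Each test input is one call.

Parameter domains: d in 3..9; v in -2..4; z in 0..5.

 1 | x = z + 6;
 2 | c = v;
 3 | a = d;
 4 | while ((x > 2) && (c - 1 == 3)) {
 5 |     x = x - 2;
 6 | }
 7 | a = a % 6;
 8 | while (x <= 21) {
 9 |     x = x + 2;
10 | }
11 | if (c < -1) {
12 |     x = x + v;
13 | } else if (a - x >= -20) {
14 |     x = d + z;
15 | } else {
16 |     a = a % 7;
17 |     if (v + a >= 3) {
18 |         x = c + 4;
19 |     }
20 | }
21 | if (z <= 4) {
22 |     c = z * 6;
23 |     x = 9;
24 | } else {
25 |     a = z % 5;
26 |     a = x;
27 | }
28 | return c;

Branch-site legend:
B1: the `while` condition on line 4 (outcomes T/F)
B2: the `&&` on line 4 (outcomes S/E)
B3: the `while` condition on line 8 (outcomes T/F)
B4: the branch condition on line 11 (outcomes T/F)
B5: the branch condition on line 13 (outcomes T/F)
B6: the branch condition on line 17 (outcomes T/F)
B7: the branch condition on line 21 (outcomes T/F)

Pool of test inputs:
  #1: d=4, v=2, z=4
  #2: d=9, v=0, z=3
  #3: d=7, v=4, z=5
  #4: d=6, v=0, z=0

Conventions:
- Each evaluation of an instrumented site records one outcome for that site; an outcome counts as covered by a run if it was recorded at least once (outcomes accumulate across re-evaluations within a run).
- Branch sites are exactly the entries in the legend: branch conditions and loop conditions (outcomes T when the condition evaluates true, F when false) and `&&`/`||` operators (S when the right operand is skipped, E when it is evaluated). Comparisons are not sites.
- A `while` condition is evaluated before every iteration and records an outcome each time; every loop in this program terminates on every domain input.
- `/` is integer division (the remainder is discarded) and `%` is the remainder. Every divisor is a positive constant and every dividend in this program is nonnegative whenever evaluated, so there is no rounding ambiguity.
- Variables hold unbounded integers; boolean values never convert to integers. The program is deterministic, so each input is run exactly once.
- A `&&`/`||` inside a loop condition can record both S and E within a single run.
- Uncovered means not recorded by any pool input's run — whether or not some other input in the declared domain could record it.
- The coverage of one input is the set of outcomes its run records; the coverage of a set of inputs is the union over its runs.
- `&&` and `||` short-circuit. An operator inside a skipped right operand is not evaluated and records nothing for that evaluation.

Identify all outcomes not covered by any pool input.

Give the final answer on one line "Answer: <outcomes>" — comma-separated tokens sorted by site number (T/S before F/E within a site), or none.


#1 (d=4, v=2, z=4) -> covered: B1=F, B2=E, B3=T, B3=F, B4=F, B5=T, B7=T
#2 (d=9, v=0, z=3) -> covered: B1=F, B2=E, B3=T, B3=F, B4=F, B5=T, B7=T
#3 (d=7, v=4, z=5) -> covered: B1=T, B1=F, B2=S, B2=E, B3=T, B3=F, B4=F, B5=F, B6=T, B7=F
#4 (d=6, v=0, z=0) -> covered: B1=F, B2=E, B3=T, B3=F, B4=F, B5=F, B6=F, B7=T
union over the pool: B1=T, B1=F, B2=S, B2=E, B3=T, B3=F, B4=F, B5=T, B5=F, B6=T, B6=F, B7=T, B7=F
uncovered (1 of 14): B4=T
Answer: B4=T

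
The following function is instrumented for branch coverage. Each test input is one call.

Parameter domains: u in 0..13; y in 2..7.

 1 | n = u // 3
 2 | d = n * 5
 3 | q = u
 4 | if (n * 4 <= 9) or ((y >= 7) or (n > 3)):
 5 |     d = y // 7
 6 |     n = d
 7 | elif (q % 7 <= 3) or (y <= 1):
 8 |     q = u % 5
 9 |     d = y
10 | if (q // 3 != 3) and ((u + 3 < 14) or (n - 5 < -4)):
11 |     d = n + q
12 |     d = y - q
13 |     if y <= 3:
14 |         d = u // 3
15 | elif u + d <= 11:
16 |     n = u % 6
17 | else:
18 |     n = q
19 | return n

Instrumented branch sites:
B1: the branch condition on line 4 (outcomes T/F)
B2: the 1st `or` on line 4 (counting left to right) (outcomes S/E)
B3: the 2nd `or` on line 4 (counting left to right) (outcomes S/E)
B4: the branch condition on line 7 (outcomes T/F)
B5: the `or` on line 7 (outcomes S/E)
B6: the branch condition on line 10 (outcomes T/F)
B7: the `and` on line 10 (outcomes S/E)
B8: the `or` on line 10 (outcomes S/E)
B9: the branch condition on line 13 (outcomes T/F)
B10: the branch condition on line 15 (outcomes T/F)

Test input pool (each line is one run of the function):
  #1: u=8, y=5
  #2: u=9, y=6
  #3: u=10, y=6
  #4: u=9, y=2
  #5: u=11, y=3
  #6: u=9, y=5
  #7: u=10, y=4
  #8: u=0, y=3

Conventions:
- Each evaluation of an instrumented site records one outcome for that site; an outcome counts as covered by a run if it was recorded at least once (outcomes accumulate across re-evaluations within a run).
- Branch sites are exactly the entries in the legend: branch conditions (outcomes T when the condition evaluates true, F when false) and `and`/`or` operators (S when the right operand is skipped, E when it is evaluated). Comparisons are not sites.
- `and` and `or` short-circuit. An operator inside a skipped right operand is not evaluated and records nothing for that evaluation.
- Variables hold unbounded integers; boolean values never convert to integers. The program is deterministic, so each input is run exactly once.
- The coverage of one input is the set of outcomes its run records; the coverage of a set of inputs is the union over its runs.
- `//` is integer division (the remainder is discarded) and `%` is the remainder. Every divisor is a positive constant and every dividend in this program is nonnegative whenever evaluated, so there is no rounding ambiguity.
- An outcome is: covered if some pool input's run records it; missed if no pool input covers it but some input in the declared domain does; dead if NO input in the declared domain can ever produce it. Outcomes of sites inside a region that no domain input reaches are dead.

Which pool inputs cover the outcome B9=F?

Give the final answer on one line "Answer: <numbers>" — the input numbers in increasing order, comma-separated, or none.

input #1 (u=8, y=5): covers B9=F
input #2 (u=9, y=6): covers B9=F
input #3 (u=10, y=6): covers B9=F
input #4 (u=9, y=2): misses B9=F
input #5 (u=11, y=3): misses B9=F
input #6 (u=9, y=5): covers B9=F
input #7 (u=10, y=4): covers B9=F
input #8 (u=0, y=3): misses B9=F

Answer: 1, 2, 3, 6, 7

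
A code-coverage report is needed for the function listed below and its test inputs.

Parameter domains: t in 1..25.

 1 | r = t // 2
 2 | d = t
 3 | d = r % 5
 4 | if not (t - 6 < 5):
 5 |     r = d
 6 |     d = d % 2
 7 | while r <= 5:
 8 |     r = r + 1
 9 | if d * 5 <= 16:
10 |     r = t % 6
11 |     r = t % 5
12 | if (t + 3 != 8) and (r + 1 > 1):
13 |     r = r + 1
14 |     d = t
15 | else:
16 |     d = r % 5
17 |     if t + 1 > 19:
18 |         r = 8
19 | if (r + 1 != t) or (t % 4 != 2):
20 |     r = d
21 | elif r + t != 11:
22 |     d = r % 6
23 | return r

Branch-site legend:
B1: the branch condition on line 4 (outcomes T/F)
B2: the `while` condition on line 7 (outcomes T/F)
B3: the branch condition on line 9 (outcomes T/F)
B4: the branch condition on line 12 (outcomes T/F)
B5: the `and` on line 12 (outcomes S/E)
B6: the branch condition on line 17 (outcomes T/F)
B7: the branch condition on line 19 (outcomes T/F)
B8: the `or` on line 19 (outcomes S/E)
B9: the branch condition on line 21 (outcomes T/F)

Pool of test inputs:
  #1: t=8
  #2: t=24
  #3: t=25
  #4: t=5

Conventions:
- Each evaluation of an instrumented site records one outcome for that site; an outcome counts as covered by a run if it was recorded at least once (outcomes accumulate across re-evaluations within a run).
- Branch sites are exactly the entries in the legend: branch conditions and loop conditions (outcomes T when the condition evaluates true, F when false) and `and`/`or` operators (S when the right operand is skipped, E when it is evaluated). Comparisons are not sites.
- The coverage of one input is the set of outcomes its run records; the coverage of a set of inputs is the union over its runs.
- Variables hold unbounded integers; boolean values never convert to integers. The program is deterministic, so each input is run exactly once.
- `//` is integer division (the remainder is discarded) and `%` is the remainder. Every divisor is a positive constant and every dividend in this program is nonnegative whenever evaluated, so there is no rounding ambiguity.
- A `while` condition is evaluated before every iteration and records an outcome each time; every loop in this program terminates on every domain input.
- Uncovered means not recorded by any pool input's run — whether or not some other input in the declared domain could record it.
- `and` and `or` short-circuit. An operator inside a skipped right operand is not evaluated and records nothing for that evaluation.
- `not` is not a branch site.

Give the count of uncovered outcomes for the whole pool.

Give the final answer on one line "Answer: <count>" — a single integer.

#1 (t=8) -> B1->F, B2->T, B2->T, B2->F, B3->F, B5->E, B4->T, B8->E, B7->T; covered: B1=F, B2=T, B2=F, B3=F, B4=T, B5=E, B7=T, B8=E
#2 (t=24) -> B1->T, B2->T, B2->T, B2->T, B2->T, B2->F, B3->T, B5->E, B4->T, B8->S, B7->T; covered: B1=T, B2=T, B2=F, B3=T, B4=T, B5=E, B7=T, B8=S
#3 (t=25) -> B1->T, B2->T, B2->T, B2->T, B2->T, B2->F, B3->T, B5->E, B4->F, B6->T, B8->S, B7->T; covered: B1=T, B2=T, B2=F, B3=T, B4=F, B5=E, B6=T, B7=T, B8=S
#4 (t=5) -> B1->F, B2->T, B2->T, B2->T, B2->T, B2->F, B3->T, B5->S, B4->F, B6->F, B8->S, B7->T; covered: B1=F, B2=T, B2=F, B3=T, B4=F, B5=S, B6=F, B7=T, B8=S
union over the pool: B1=T, B1=F, B2=T, B2=F, B3=T, B3=F, B4=T, B4=F, B5=S, B5=E, B6=T, B6=F, B7=T, B8=S, B8=E
uncovered (3 of 18): B7=F, B9=T, B9=F

Answer: 3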